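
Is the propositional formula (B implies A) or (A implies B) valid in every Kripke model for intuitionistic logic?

No

This is the Gödel–Dummett linearity axiom, which is not intuitionistically valid.
A Kripke countermodel: worlds w0, w1, w2; order generated by w0 <= w1, w0 <= w2; atoms true at each world — w0:{}; w1:{B}; w2:{A}.
w0 does not force (B implies A) or (A implies B): neither disjunct is forced at w0.
w0 does not force B implies A: at the accessible world w1, w1 forces B but w1 does not force A.
w1 lacks atom A, so w1 does not force A.
So the root w0 does not force the formula.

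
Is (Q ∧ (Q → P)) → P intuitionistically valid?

Yes

This is modus ponens in implicational form, which is intuitionistically derivable.
If a world forces Q and Q → P, then applying the implication at that world (which is accessible from itself) gives P.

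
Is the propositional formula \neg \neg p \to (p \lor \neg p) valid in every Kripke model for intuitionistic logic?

No

This is a variant of double-negation elimination (deriving excluded middle from double negation), which is not intuitionistically valid.
A Kripke countermodel: worlds a, b; order generated by a \le b; atoms true at each world — a:{}; b:{p}.
a \nVdash \neg \neg p \to (p \lor \neg p): already at a itself, a \Vdash \neg \neg p but a \nVdash p \lor \neg p.
a \nVdash p \lor \neg p: neither disjunct is forced at a.
a lacks atom p, so a \nVdash p.
So the root a does not force the formula.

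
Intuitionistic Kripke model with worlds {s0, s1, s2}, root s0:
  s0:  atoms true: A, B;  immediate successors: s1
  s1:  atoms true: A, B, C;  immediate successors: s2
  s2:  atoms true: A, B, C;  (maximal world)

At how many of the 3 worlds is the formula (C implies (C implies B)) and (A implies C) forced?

s0: does not force it — s0 does not force (C implies (C implies B)) and (A implies C) since s0 fails A implies C.
s1: forces it.
s2: forces it.
Worlds forcing the formula: {s1, s2}.

2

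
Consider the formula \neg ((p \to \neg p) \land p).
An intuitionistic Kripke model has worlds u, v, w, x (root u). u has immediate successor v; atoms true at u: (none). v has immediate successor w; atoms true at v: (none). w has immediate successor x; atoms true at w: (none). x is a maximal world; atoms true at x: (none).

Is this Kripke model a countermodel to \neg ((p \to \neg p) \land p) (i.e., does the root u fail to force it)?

No

u \Vdash \neg ((p \to \neg p) \land p): no world accessible from u forces (p \to \neg p) \land p.
So the root u forces \neg ((p \to \neg p) \land p); the model is not a countermodel.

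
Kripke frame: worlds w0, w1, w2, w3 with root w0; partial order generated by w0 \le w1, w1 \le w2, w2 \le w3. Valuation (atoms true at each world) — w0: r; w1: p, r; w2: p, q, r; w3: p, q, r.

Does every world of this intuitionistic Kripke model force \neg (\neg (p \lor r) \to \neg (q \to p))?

Not every world: w0 \nVdash \neg (\neg (p \lor r) \to \neg (q \to p)).
w0 \nVdash \neg (\neg (p \lor r) \to \neg (q \to p)) since w0 is accessible from w0 and w0 \Vdash \neg (p \lor r) \to \neg (q \to p).
w0 \Vdash \neg (p \lor r) \to \neg (q \to p) vacuously: no world accessible from w0 forces the antecedent \neg (p \lor r).

No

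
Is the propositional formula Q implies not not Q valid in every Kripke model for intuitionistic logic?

This is double-negation introduction, which is intuitionistically derivable.
If a world forces Q then every accessible world forces Q (persistence), so none forces not Q; hence not not Q.

Yes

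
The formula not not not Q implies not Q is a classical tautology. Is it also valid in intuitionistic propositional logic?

This is triple-negation reduction, which is intuitionistically derivable.
Assume not not not Q and suppose Q. Then not not Q (double-negation introduction), contradicting not not not Q. So not Q.

Yes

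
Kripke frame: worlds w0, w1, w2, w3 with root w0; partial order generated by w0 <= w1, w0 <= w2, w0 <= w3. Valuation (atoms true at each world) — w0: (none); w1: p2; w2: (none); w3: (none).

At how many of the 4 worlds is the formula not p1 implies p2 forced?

w0: does not force it — w0 does not force not p1 implies p2: already at w0 itself, w0 forces not p1 but w0 does not force p2.
w1: forces it.
w2: does not force it — w2 does not force not p1 implies p2: already at w2 itself, w2 forces not p1 but w2 does not force p2.
w3: does not force it — w3 does not force not p1 implies p2: already at w3 itself, w3 forces not p1 but w3 does not force p2.
Worlds forcing the formula: {w1}.

1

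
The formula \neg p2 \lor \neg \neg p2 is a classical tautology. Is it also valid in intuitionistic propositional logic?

This is the weak law of excluded middle, which is not intuitionistically valid.
A Kripke countermodel: worlds 0, 1, 2; order generated by 0 \le 1, 0 \le 2; atoms true at each world — 0:{}; 1:{p2}; 2:{}.
0 \nVdash \neg p2 \lor \neg \neg p2: neither disjunct is forced at 0.
0 \nVdash \neg p2 since 1 is accessible from 0 and 1 \Vdash p2.
So the root 0 does not force the formula.

No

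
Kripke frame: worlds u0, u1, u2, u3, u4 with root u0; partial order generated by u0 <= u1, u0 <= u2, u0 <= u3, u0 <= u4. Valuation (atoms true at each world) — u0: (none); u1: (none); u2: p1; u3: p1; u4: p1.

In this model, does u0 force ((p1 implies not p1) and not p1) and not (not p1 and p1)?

u0 does not force ((p1 implies not p1) and not p1) and not (not p1 and p1) since u0 fails (p1 implies not p1) and not p1.

No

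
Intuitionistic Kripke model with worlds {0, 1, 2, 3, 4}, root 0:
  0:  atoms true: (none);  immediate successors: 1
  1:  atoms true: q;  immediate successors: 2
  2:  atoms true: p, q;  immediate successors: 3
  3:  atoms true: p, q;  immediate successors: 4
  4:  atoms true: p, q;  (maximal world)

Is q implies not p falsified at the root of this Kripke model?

0 does not force q implies not p: at the accessible world 1, 1 forces q but 1 does not force not p.
1 does not force not p since 2 is accessible from 1 and 2 forces p.
So the root 0 does not force q implies not p; the model is a countermodel.

Yes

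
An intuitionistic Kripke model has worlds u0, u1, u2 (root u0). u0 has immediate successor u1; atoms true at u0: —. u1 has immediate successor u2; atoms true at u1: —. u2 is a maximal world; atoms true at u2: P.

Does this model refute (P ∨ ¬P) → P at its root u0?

No

u0 ⊩ (P ∨ ¬P) → P: every world accessible from u0 that forces P ∨ ¬P (namely u2) also forces P.
So the root u0 forces (P ∨ ¬P) → P; the model is not a countermodel.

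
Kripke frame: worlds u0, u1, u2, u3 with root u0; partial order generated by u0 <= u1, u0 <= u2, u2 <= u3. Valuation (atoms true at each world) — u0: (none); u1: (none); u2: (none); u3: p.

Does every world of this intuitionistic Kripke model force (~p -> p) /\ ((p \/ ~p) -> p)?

No

Not every world: u0 ||-/- (~p -> p) /\ ((p \/ ~p) -> p).
u0 ||-/- (~p -> p) /\ ((p \/ ~p) -> p) since u0 fails ~p -> p.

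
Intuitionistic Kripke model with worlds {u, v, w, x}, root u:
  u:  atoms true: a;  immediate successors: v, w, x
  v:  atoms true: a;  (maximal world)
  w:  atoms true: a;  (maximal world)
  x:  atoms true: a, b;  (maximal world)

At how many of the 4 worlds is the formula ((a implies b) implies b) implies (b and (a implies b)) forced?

1

u: does not force it — u does not force ((a implies b) implies b) implies (b and (a implies b)): already at u itself, u forces (a implies b) implies b but u does not force b and (a implies b).
v: does not force it.
w: does not force it.
x: forces it.
Worlds forcing the formula: {x}.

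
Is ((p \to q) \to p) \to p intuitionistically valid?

No

This is Peirce's law, which is not intuitionistically valid.
A Kripke countermodel: worlds u0, u1; order generated by u0 \le u1; atoms true at each world — u0:{}; u1:{p}.
u0 \nVdash ((p \to q) \to p) \to p: already at u0 itself, u0 \Vdash (p \to q) \to p but u0 \nVdash p.
u0 lacks atom p, so u0 \nVdash p.
So the root u0 does not force the formula.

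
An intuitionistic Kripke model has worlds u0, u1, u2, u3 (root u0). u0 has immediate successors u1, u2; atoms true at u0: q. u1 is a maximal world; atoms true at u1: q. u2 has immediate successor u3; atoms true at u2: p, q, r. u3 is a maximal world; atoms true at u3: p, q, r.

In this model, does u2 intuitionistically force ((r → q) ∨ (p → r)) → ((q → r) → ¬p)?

u2 ⊮ ((r → q) ∨ (p → r)) → ((q → r) → ¬p): already at u2 itself, u2 ⊩ (r → q) ∨ (p → r) but u2 ⊮ (q → r) → ¬p.
u2 ⊮ (q → r) → ¬p: already at u2 itself, u2 ⊩ q → r but u2 ⊮ ¬p.
u2 ⊮ ¬p since u2 is accessible from u2 and u2 ⊩ p.

No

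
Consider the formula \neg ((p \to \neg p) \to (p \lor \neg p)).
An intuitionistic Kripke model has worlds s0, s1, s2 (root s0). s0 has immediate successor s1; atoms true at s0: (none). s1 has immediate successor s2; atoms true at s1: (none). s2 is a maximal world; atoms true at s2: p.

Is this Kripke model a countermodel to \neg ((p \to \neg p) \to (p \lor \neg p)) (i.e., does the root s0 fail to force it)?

Yes

s0 \nVdash \neg ((p \to \neg p) \to (p \lor \neg p)) since s0 is accessible from s0 and s0 \Vdash (p \to \neg p) \to (p \lor \neg p).
s0 \Vdash (p \to \neg p) \to (p \lor \neg p) vacuously: no world accessible from s0 forces the antecedent p \to \neg p.
So the root s0 does not force \neg ((p \to \neg p) \to (p \lor \neg p)); the model is a countermodel.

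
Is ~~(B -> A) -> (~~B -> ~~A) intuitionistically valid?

Yes

This is the distribution of double negation over implication, which is intuitionistically derivable.
Assume ~~(B -> A) and ~~B; suppose ~A. Then B -> A would give ~B (by contraposition), contradicting ~~B; so ~(B -> A), contradicting ~~(B -> A). Hence ~~A.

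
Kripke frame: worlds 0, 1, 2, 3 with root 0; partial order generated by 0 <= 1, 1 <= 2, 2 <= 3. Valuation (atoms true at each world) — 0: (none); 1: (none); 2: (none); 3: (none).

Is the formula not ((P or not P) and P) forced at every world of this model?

Yes

0 forces not ((P or not P) and P): no world accessible from 0 forces (P or not P) and P.
Since the root 0 forces not ((P or not P) and P) and forcing is persistent (monotone upward), every world forces it.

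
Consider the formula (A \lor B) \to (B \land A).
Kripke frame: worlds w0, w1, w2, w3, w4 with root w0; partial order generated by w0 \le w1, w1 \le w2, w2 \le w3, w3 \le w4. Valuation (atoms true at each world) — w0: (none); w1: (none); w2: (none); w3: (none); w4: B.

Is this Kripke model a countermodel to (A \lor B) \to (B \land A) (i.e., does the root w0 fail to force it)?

w0 \nVdash (A \lor B) \to (B \land A): at the accessible world w4, w4 \Vdash A \lor B but w4 \nVdash B \land A.
w4 \nVdash B \land A since w4 fails A.
So the root w0 does not force (A \lor B) \to (B \land A); the model is a countermodel.

Yes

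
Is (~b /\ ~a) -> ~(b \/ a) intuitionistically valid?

Yes

This is a constructively valid De Morgan direction (conjunction of negations to negated disjunction), which is intuitionistically derivable.
If both ~b and ~a hold at a world, no accessible world forces b or forces a, so none forces b \/ a.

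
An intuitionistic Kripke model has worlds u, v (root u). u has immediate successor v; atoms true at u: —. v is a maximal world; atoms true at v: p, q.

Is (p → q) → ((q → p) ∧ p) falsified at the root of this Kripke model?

Yes

u ⊮ (p → q) → ((q → p) ∧ p): already at u itself, u ⊩ p → q but u ⊮ (q → p) ∧ p.
u ⊮ (q → p) ∧ p since u fails p.
So the root u does not force (p → q) → ((q → p) ∧ p); the model is a countermodel.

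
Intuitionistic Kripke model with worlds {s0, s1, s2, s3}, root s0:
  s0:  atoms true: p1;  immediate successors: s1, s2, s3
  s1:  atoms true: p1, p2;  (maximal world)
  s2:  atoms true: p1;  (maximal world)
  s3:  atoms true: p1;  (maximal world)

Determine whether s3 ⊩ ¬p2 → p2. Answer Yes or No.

s3 ⊮ ¬p2 → p2: already at s3 itself, s3 ⊩ ¬p2 but s3 ⊮ p2.
s3 lacks atom p2, so s3 ⊮ p2.

No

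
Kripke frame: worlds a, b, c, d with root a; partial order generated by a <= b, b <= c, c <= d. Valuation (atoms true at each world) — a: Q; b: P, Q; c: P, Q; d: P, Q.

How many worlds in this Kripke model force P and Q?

a: does not force it — a does not force P and Q since a fails P.
b: forces it.
c: forces it.
d: forces it.
Worlds forcing the formula: {b, c, d}.

3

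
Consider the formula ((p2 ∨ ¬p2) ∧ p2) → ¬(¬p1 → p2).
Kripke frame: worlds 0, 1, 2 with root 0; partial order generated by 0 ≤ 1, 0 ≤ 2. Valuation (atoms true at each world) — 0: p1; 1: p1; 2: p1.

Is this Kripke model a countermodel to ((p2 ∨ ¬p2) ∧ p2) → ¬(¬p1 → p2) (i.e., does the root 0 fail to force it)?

No

0 ⊩ ((p2 ∨ ¬p2) ∧ p2) → ¬(¬p1 → p2) vacuously: no world accessible from 0 forces the antecedent (p2 ∨ ¬p2) ∧ p2.
So the root 0 forces ((p2 ∨ ¬p2) ∧ p2) → ¬(¬p1 → p2); the model is not a countermodel.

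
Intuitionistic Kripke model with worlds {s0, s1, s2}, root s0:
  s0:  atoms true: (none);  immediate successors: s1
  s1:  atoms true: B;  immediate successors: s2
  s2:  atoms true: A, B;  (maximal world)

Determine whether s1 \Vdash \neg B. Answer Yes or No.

s1 \nVdash \neg B since s1 is accessible from s1 and s1 \Vdash B.

No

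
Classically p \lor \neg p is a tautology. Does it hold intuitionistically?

No

This is the law of excluded middle, which is not intuitionistically valid.
A Kripke countermodel: worlds s0, s1; order generated by s0 \le s1; atoms true at each world — s0:{}; s1:{p}.
s0 \nVdash p \lor \neg p: neither disjunct is forced at s0.
s0 lacks atom p, so s0 \nVdash p.
So the root s0 does not force the formula.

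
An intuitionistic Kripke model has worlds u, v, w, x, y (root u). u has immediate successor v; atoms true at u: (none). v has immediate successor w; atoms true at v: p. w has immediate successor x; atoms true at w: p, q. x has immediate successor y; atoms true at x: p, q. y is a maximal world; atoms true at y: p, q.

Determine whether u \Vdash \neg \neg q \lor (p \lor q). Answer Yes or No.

u \Vdash \neg \neg q \lor (p \lor q) via the disjunct \neg \neg q.

Yes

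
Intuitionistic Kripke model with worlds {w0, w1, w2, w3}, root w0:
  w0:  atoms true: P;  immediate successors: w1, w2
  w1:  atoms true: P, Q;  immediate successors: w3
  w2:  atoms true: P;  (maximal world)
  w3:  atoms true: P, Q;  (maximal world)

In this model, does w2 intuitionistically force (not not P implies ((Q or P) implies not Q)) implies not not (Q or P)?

Yes

w2 forces (not not P implies ((Q or P) implies not Q)) implies not not (Q or P): every world accessible from w2 that forces not not P implies ((Q or P) implies not Q) (namely w2) also forces not not (Q or P).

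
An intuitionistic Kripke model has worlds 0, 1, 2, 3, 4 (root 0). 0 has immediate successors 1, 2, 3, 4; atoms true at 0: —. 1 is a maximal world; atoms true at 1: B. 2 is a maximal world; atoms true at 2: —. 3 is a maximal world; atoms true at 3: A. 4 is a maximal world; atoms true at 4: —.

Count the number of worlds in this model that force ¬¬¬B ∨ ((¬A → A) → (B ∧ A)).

4

0: does not force it — 0 ⊮ ¬¬¬B ∨ ((¬A → A) → (B ∧ A)): neither disjunct is forced at 0.
1: forces it.
2: forces it.
3: forces it.
4: forces it.
Worlds forcing the formula: {1, 2, 3, 4}.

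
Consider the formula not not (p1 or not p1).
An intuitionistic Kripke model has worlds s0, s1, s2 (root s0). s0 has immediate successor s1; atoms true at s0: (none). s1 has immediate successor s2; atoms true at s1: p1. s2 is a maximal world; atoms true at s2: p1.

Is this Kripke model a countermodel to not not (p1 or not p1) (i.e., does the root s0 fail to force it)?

s0 forces not not (p1 or not p1): no world accessible from s0 forces not (p1 or not p1).
So the root s0 forces not not (p1 or not p1); the model is not a countermodel.

No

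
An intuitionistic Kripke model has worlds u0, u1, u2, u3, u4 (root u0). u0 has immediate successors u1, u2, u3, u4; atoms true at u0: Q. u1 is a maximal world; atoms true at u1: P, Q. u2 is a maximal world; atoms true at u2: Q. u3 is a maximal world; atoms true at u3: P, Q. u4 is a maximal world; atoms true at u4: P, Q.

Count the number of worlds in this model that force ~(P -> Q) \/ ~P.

u0: does not force it — u0 ||-/- ~(P -> Q) \/ ~P: neither disjunct is forced at u0.
u1: does not force it.
u2: forces it.
u3: does not force it.
u4: does not force it.
Worlds forcing the formula: {u2}.

1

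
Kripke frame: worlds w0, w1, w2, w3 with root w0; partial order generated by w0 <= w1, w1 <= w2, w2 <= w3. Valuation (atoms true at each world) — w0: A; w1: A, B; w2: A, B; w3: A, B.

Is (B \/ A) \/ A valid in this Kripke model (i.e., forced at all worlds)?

w0 ||- (B \/ A) \/ A via the disjunct B \/ A.
Since the root w0 forces (B \/ A) \/ A and forcing is persistent (monotone upward), every world forces it.

Yes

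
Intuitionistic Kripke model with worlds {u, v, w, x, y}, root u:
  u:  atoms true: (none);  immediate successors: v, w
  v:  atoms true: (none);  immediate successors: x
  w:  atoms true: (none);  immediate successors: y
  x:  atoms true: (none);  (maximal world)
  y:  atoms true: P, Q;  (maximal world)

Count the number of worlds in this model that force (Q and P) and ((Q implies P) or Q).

1

u: does not force it — u does not force (Q and P) and ((Q implies P) or Q) since u fails Q and P.
v: does not force it — v does not force (Q and P) and ((Q implies P) or Q) since v fails Q and P.
w: does not force it.
x: does not force it.
y: forces it.
Worlds forcing the formula: {y}.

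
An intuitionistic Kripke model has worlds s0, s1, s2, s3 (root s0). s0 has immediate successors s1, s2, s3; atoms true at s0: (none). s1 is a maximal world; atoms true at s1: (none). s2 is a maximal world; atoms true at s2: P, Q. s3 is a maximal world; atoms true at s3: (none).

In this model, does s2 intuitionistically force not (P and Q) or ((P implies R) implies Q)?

s2 forces not (P and Q) or ((P implies R) implies Q) via the disjunct (P implies R) implies Q.

Yes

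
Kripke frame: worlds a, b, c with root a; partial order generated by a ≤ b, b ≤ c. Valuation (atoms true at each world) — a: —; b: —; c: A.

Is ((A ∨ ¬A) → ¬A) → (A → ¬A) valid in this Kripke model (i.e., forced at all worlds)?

Yes

a ⊩ ((A ∨ ¬A) → ¬A) → (A → ¬A) vacuously: no world accessible from a forces the antecedent (A ∨ ¬A) → ¬A.
Since the root a forces ((A ∨ ¬A) → ¬A) → (A → ¬A) and forcing is persistent (monotone upward), every world forces it.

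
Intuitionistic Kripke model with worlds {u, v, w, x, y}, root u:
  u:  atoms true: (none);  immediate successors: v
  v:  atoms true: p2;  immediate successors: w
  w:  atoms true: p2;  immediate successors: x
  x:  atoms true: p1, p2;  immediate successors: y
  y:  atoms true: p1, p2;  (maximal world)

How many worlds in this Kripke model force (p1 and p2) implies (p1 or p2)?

u: forces it.
v: forces it.
w: forces it.
x: forces it.
y: forces it.
Worlds forcing the formula: {u, v, w, x, y}.

5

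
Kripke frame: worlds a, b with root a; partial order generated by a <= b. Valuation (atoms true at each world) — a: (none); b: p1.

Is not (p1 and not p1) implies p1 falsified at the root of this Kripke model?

Yes

a does not force not (p1 and not p1) implies p1: already at a itself, a forces not (p1 and not p1) but a does not force p1.
a lacks atom p1, so a does not force p1.
So the root a does not force not (p1 and not p1) implies p1; the model is a countermodel.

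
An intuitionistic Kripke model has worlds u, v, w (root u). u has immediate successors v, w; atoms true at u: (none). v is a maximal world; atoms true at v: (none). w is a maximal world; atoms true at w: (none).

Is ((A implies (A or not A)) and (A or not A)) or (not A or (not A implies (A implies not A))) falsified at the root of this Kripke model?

u forces ((A implies (A or not A)) and (A or not A)) or (not A or (not A implies (A implies not A))) via the disjunct (A implies (A or not A)) and (A or not A).
So the root u forces ((A implies (A or not A)) and (A or not A)) or (not A or (not A implies (A implies not A))); the model is not a countermodel.

No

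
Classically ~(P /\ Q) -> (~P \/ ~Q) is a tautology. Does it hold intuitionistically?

No

This is the constructively invalid direction of De Morgan's law for conjunction, which is not intuitionistically valid.
A Kripke countermodel: worlds a, b, c; order generated by a <= b, a <= c; atoms true at each world — a:{}; b:{P}; c:{Q}.
a ||-/- ~(P /\ Q) -> (~P \/ ~Q): already at a itself, a ||- ~(P /\ Q) but a ||-/- ~P \/ ~Q.
a ||-/- ~P \/ ~Q: neither disjunct is forced at a.
a ||-/- ~P since b is accessible from a and b ||- P.
So the root a does not force the formula.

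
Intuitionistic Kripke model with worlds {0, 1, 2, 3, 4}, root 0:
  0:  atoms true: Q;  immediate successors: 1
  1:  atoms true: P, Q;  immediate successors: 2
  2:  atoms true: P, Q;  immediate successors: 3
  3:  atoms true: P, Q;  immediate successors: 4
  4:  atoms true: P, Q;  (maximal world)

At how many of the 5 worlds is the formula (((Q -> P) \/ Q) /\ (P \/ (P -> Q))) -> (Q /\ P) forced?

4

0: does not force it — 0 ||-/- (((Q -> P) \/ Q) /\ (P \/ (P -> Q))) -> (Q /\ P): already at 0 itself, 0 ||- ((Q -> P) \/ Q) /\ (P \/ (P -> Q)) but 0 ||-/- Q /\ P.
1: forces it.
2: forces it.
3: forces it.
4: forces it.
Worlds forcing the formula: {1, 2, 3, 4}.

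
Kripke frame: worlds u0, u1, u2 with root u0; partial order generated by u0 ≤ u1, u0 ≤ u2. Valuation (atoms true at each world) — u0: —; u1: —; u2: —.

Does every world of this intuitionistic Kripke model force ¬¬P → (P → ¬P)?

u0 ⊩ ¬¬P → (P → ¬P) vacuously: no world accessible from u0 forces the antecedent ¬¬P.
Since the root u0 forces ¬¬P → (P → ¬P) and forcing is persistent (monotone upward), every world forces it.

Yes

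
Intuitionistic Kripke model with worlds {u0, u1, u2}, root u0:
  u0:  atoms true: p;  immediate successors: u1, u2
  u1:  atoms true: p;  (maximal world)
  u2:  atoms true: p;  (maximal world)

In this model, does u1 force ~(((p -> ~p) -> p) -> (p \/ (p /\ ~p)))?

No

u1 ||-/- ~(((p -> ~p) -> p) -> (p \/ (p /\ ~p))) since u1 is accessible from u1 and u1 ||- ((p -> ~p) -> p) -> (p \/ (p /\ ~p)).
u1 ||- ((p -> ~p) -> p) -> (p \/ (p /\ ~p)): every world accessible from u1 that forces (p -> ~p) -> p (namely u1) also forces p \/ (p /\ ~p).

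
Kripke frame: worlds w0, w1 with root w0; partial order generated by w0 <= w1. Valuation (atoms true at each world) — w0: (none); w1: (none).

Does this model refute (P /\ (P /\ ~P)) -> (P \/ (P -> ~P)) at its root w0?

w0 ||- (P /\ (P /\ ~P)) -> (P \/ (P -> ~P)) vacuously: no world accessible from w0 forces the antecedent P /\ (P /\ ~P).
So the root w0 forces (P /\ (P /\ ~P)) -> (P \/ (P -> ~P)); the model is not a countermodel.

No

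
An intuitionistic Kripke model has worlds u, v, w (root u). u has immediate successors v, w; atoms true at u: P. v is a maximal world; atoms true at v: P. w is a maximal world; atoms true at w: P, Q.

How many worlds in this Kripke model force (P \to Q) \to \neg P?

1

u: does not force it — u \nVdash (P \to Q) \to \neg P: at the accessible world w, w \Vdash P \to Q but w \nVdash \neg P.
v: forces it.
w: does not force it.
Worlds forcing the formula: {v}.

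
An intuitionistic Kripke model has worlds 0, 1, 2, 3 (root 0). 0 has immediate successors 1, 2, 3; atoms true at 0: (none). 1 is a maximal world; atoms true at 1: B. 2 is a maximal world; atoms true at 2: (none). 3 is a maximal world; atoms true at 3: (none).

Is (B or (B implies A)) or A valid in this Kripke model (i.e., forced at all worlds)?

Not every world: 0 does not force (B or (B implies A)) or A.
0 does not force (B or (B implies A)) or A: neither disjunct is forced at 0.
0 does not force B or (B implies A): neither disjunct is forced at 0.

No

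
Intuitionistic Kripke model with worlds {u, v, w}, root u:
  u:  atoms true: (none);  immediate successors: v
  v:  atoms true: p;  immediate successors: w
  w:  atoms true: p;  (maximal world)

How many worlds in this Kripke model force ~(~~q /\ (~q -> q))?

3

u: forces it.
v: forces it.
w: forces it.
Worlds forcing the formula: {u, v, w}.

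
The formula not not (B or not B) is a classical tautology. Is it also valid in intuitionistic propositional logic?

This is the double negation of excluded middle, which is intuitionistically derivable.
Assuming not (B or not B): from B we'd get B or not B, so not B; but then B or not B again — contradiction. Hence not not (B or not B).

Yes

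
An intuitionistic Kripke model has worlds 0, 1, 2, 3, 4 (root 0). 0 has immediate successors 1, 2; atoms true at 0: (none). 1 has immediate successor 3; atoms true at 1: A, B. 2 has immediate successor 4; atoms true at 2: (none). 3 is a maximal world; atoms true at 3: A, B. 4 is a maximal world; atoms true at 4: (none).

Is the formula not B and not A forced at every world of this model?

No

Not every world: 0 does not force not B and not A.
0 does not force not B and not A since 0 fails not B.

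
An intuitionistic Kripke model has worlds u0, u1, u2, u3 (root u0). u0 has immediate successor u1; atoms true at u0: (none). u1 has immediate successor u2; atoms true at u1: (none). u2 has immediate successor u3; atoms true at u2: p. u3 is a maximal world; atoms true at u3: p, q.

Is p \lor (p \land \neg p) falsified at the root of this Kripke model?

Yes

u0 \nVdash p \lor (p \land \neg p): neither disjunct is forced at u0.
u0 lacks atom p, so u0 \nVdash p.
So the root u0 does not force p \lor (p \land \neg p); the model is a countermodel.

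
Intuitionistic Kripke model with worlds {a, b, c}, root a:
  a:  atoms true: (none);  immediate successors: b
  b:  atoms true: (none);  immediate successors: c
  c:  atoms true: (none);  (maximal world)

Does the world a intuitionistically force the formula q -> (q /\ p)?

a ||- q -> (q /\ p) vacuously: no world accessible from a forces the antecedent q.

Yes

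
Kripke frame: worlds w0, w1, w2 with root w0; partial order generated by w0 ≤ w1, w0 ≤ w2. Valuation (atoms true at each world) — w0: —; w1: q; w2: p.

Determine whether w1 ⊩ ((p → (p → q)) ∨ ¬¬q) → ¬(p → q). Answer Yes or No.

No

w1 ⊮ ((p → (p → q)) ∨ ¬¬q) → ¬(p → q): already at w1 itself, w1 ⊩ (p → (p → q)) ∨ ¬¬q but w1 ⊮ ¬(p → q).
w1 ⊮ ¬(p → q) since w1 is accessible from w1 and w1 ⊩ p → q.
w1 ⊩ p → q vacuously: no world accessible from w1 forces the antecedent p.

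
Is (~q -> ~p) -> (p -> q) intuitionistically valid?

No

This is the converse of contraposition, which is not intuitionistically valid.
A Kripke countermodel: worlds a, b; order generated by a <= b; atoms true at each world — a:{p}; b:{p,q}.
a ||-/- (~q -> ~p) -> (p -> q): already at a itself, a ||- ~q -> ~p but a ||-/- p -> q.
a ||-/- p -> q: already at a itself, a ||- p but a ||-/- q.
a lacks atom q, so a ||-/- q.
So the root a does not force the formula.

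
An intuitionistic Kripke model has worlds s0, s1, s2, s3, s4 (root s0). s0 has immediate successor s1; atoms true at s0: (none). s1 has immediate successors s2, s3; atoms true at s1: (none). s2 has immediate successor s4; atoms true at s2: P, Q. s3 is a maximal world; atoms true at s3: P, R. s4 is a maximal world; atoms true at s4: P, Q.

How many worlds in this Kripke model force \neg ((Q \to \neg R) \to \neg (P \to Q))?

s0: does not force it — s0 \nVdash \neg ((Q \to \neg R) \to \neg (P \to Q)) since s3 is accessible from s0 and s3 \Vdash (Q \to \neg R) \to \neg (P \to Q).
s1: does not force it — s1 \nVdash \neg ((Q \to \neg R) \to \neg (P \to Q)) since s3 is accessible from s1 and s3 \Vdash (Q \to \neg R) \to \neg (P \to Q).
s2: forces it.
s3: does not force it — s3 \nVdash \neg ((Q \to \neg R) \to \neg (P \to Q)) since s3 is accessible from s3 and s3 \Vdash (Q \to \neg R) \to \neg (P \to Q).
s4: forces it.
Worlds forcing the formula: {s2, s4}.

2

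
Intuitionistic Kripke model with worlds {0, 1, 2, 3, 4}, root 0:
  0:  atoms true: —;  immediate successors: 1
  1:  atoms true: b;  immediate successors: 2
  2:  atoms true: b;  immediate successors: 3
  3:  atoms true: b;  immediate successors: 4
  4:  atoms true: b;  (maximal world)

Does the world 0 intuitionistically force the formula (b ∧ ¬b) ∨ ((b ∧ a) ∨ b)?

No

0 ⊮ (b ∧ ¬b) ∨ ((b ∧ a) ∨ b): neither disjunct is forced at 0.
0 ⊮ b ∧ ¬b since 0 fails b.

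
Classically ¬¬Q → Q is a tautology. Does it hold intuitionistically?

This is double-negation elimination, which is not intuitionistically valid.
A Kripke countermodel: worlds a, b; order generated by a ≤ b; atoms true at each world — a:{}; b:{Q}.
a ⊮ ¬¬Q → Q: already at a itself, a ⊩ ¬¬Q but a ⊮ Q.
a lacks atom Q, so a ⊮ Q.
So the root a does not force the formula.

No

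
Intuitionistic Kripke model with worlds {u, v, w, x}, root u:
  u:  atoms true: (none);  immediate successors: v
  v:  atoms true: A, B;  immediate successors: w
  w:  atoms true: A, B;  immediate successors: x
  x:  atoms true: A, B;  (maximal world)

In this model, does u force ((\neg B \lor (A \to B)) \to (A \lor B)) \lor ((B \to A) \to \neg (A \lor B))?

No

u \nVdash ((\neg B \lor (A \to B)) \to (A \lor B)) \lor ((B \to A) \to \neg (A \lor B)): neither disjunct is forced at u.
u \nVdash (\neg B \lor (A \to B)) \to (A \lor B): already at u itself, u \Vdash \neg B \lor (A \to B) but u \nVdash A \lor B.
u \nVdash A \lor B: neither disjunct is forced at u.
u lacks atom A, so u \nVdash A.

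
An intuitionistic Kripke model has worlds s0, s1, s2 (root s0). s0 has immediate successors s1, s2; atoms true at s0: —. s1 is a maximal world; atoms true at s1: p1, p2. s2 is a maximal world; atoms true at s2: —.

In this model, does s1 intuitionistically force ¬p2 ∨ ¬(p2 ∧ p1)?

No

s1 ⊮ ¬p2 ∨ ¬(p2 ∧ p1): neither disjunct is forced at s1.
s1 ⊮ ¬p2 since s1 is accessible from s1 and s1 ⊩ p2.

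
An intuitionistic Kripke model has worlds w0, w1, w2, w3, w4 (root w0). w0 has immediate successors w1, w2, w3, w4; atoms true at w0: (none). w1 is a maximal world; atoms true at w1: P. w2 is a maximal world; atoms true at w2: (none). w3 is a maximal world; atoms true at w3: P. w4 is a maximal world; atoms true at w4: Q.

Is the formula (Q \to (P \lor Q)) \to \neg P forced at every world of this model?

Not every world: w0 \nVdash (Q \to (P \lor Q)) \to \neg P.
w0 \nVdash (Q \to (P \lor Q)) \to \neg P: already at w0 itself, w0 \Vdash Q \to (P \lor Q) but w0 \nVdash \neg P.
w0 \nVdash \neg P since w1 is accessible from w0 and w1 \Vdash P.

No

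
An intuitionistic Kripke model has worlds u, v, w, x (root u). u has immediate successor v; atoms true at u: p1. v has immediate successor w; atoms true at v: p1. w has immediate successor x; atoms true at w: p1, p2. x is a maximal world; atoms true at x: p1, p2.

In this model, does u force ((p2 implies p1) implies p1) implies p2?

u does not force ((p2 implies p1) implies p1) implies p2: already at u itself, u forces (p2 implies p1) implies p1 but u does not force p2.
u lacks atom p2, so u does not force p2.

No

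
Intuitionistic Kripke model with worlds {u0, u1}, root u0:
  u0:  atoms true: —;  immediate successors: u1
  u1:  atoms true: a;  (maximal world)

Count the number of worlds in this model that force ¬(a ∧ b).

2

u0: forces it.
u1: forces it.
Worlds forcing the formula: {u0, u1}.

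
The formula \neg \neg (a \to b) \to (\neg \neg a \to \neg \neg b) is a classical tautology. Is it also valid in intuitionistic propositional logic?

Yes

This is the distribution of double negation over implication, which is intuitionistically derivable.
Assume \neg \neg (a \to b) and \neg \neg a; suppose \neg b. Then a \to b would give \neg a (by contraposition), contradicting \neg \neg a; so \neg (a \to b), contradicting \neg \neg (a \to b). Hence \neg \neg b.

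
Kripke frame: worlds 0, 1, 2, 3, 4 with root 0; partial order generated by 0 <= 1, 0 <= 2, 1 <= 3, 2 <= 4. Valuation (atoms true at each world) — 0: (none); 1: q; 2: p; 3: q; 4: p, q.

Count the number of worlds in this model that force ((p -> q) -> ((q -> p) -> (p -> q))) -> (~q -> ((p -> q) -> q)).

5

0: forces it.
1: forces it.
2: forces it.
3: forces it.
4: forces it.
Worlds forcing the formula: {0, 1, 2, 3, 4}.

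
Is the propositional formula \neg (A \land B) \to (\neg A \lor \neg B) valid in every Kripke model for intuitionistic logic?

No

This is the constructively invalid direction of De Morgan's law for conjunction, which is not intuitionistically valid.
A Kripke countermodel: worlds w0, w1, w2; order generated by w0 \le w1, w0 \le w2; atoms true at each world — w0:{}; w1:{A}; w2:{B}.
w0 \nVdash \neg (A \land B) \to (\neg A \lor \neg B): already at w0 itself, w0 \Vdash \neg (A \land B) but w0 \nVdash \neg A \lor \neg B.
w0 \nVdash \neg A \lor \neg B: neither disjunct is forced at w0.
w0 \nVdash \neg A since w1 is accessible from w0 and w1 \Vdash A.
So the root w0 does not force the formula.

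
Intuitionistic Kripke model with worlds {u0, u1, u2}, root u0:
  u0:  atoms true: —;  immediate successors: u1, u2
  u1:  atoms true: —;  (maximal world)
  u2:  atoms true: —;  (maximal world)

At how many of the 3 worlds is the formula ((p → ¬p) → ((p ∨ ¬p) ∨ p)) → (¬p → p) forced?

u0: does not force it — u0 ⊮ ((p → ¬p) → ((p ∨ ¬p) ∨ p)) → (¬p → p): already at u0 itself, u0 ⊩ (p → ¬p) → ((p ∨ ¬p) ∨ p) but u0 ⊮ ¬p → p.
u1: does not force it.
u2: does not force it.
Worlds forcing the formula: { }.

0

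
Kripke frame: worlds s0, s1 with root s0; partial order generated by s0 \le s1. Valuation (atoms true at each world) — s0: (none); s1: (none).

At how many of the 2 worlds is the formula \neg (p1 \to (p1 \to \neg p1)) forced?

0

s0: does not force it — s0 \nVdash \neg (p1 \to (p1 \to \neg p1)) since s0 is accessible from s0 and s0 \Vdash p1 \to (p1 \to \neg p1).
s1: does not force it.
Worlds forcing the formula: { }.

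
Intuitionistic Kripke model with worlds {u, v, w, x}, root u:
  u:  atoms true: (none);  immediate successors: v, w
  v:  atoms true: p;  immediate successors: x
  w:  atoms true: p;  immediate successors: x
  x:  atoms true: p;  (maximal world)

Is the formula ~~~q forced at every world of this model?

u ||- ~~~q: no world accessible from u forces ~~q.
Since the root u forces ~~~q and forcing is persistent (monotone upward), every world forces it.

Yes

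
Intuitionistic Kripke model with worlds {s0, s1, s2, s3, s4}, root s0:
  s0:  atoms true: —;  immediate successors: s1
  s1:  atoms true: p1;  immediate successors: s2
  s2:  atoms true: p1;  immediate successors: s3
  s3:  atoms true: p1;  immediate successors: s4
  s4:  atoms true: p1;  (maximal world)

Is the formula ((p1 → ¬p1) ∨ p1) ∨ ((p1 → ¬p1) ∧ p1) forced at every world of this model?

No

Not every world: s0 ⊮ ((p1 → ¬p1) ∨ p1) ∨ ((p1 → ¬p1) ∧ p1).
s0 ⊮ ((p1 → ¬p1) ∨ p1) ∨ ((p1 → ¬p1) ∧ p1): neither disjunct is forced at s0.
s0 ⊮ (p1 → ¬p1) ∨ p1: neither disjunct is forced at s0.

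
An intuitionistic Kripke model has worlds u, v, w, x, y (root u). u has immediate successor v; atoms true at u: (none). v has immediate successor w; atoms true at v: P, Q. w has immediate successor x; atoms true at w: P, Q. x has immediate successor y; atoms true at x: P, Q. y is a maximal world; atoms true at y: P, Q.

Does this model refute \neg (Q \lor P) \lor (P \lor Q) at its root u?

u \nVdash \neg (Q \lor P) \lor (P \lor Q): neither disjunct is forced at u.
u \nVdash \neg (Q \lor P) since v is accessible from u and v \Vdash Q \lor P.
v \Vdash Q \lor P via the disjunct Q.
So the root u does not force \neg (Q \lor P) \lor (P \lor Q); the model is a countermodel.

Yes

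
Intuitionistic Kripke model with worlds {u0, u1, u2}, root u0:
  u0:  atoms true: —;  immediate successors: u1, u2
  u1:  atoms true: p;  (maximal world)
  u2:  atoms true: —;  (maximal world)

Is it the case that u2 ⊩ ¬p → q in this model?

No

u2 ⊮ ¬p → q: already at u2 itself, u2 ⊩ ¬p but u2 ⊮ q.
u2 lacks atom q, so u2 ⊮ q.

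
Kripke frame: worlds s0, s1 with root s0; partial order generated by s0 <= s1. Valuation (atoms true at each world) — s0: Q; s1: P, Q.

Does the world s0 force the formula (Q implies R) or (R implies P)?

s0 forces (Q implies R) or (R implies P) via the disjunct R implies P.

Yes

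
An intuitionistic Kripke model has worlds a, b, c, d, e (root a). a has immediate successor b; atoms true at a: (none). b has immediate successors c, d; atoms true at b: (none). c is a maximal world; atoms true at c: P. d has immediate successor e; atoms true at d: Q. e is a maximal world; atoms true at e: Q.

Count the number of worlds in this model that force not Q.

1

a: does not force it — a does not force not Q since d is accessible from a and d forces Q.
b: does not force it — b does not force not Q since d is accessible from b and d forces Q.
c: forces it.
d: does not force it — d does not force not Q since d is accessible from d and d forces Q.
e: does not force it.
Worlds forcing the formula: {c}.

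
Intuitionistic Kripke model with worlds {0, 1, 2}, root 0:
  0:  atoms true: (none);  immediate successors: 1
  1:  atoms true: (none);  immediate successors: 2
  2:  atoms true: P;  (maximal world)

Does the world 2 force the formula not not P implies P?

2 forces not not P implies P: every world accessible from 2 that forces not not P (namely 2) also forces P.

Yes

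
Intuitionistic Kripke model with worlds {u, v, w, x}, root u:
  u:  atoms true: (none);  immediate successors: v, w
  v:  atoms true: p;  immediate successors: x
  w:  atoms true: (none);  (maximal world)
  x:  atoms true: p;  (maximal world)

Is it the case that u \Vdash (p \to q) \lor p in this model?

u \nVdash (p \to q) \lor p: neither disjunct is forced at u.
u \nVdash p \to q: at the accessible world v, v \Vdash p but v \nVdash q.
v lacks atom q, so v \nVdash q.

No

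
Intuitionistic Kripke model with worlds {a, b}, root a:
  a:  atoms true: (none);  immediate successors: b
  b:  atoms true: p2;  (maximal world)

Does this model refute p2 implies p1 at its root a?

a does not force p2 implies p1: at the accessible world b, b forces p2 but b does not force p1.
b lacks atom p1, so b does not force p1.
So the root a does not force p2 implies p1; the model is a countermodel.

Yes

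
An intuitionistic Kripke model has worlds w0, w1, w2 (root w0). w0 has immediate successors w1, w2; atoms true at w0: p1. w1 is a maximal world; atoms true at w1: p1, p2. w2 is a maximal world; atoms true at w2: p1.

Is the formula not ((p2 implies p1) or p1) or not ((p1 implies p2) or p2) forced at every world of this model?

Not every world: w0 does not force not ((p2 implies p1) or p1) or not ((p1 implies p2) or p2).
w0 does not force not ((p2 implies p1) or p1) or not ((p1 implies p2) or p2): neither disjunct is forced at w0.
w0 does not force not ((p2 implies p1) or p1) since w0 is accessible from w0 and w0 forces (p2 implies p1) or p1.
w0 forces (p2 implies p1) or p1 via the disjunct p2 implies p1.

No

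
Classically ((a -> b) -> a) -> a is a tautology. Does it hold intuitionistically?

This is Peirce's law, which is not intuitionistically valid.
A Kripke countermodel: worlds 0, 1; order generated by 0 <= 1; atoms true at each world — 0:{}; 1:{a}.
0 ||-/- ((a -> b) -> a) -> a: already at 0 itself, 0 ||- (a -> b) -> a but 0 ||-/- a.
0 lacks atom a, so 0 ||-/- a.
So the root 0 does not force the formula.

No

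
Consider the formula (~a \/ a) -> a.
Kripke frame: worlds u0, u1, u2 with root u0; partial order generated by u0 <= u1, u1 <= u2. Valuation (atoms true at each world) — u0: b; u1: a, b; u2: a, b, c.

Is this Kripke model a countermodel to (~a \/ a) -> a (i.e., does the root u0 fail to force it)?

u0 ||- (~a \/ a) -> a: every world accessible from u0 that forces ~a \/ a (namely u1, u2) also forces a.
So the root u0 forces (~a \/ a) -> a; the model is not a countermodel.

No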